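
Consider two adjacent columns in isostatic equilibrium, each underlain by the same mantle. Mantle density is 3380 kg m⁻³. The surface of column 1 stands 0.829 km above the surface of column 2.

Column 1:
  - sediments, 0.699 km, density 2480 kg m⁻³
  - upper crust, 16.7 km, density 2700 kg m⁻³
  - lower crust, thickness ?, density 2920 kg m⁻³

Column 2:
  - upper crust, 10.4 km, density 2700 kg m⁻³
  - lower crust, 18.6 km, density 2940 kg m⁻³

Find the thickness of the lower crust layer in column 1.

Take the compensation level at the base of the deeper column (depth z_c below the surface of column 1) and equate Σ ρ_i t_i down to z_c; mantle fills any gap and the z_c terms cancel.
Column 1: 0.699×2480 + 16.7×2700 + x×2920 + (z_c − 17.399 − x)×3380
Column 2: 0.829×0 + 10.4×2700 + 18.6×2940 + (z_c − 0.829 − 29)×3380
The z_c×3380 term appears on both sides and cancels. Collect the known terms of each column as K = Σ(ρt)_known − 3380 × (depth of known layers): K_1 = 46823.52 − 3380×17.399 = −11985.1; K_2 = 82764 − 3380×(0.829 + 29) = −18058.02.
Balance: K_1 − x×(3380 − 2920) = K_2, so x = (K_1 − K_2)/(3380 − 2920) = 6072.92/460 = 13.2 km.

13.2 km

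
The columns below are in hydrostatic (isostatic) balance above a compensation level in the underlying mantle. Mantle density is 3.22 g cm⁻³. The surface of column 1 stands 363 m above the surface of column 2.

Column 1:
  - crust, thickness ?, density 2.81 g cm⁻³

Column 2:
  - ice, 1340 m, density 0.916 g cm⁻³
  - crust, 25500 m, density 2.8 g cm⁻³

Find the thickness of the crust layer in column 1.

Take the compensation level at the base of the deeper column (depth z_c below the surface of column 1) and equate Σ ρ_i t_i down to z_c; mantle fills any gap and the z_c terms cancel.
Column 1: x×2.81 + (z_c − 0 − x)×3.22
Column 2: 363×0 + 1340×0.916 + 25500×2.8 + (z_c − 363 − 26840)×3.22
The z_c×3.22 term appears on both sides and cancels. Collect the known terms of each column as K = Σ(ρt)_known − 3.22 × (depth of known layers): K_1 = 0 − 3.22×0 = 0; K_2 = 72627.44 − 3.22×(363 + 26840) = −14966.22.
Balance: K_1 − x×(3.22 − 2.81) = K_2, so x = (K_1 − K_2)/(3.22 − 2.81) = 14966.2/0.41 = 36500 m.

36500 m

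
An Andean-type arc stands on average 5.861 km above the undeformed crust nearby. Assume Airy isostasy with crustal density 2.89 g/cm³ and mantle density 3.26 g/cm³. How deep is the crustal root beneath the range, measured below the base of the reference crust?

For local isostatic compensation: the weight of the topography is balanced by the buoyancy of the root, ρ_c h = (ρ_m − ρ_c) r.
r = h · ρ_c / (ρ_m − ρ_c) = 5.861 km × 2.89 / (3.26 − 2.89) = 45.8 km.

45.8 km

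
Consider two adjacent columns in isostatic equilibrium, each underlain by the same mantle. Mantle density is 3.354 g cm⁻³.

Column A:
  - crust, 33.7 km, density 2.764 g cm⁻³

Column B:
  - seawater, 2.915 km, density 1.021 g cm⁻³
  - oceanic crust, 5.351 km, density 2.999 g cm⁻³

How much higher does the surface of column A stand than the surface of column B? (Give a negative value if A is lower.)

3.33 km

For any compensation level in the mantle, the mantle terms cancel and isostasy reduces to e = (Σt_A − Σt_B) − (Σ(ρt)_A − Σ(ρt)_B) / ρ_m.
Σt_A = 33.7 km; Σt_B = 8.266 km; Σ(ρt)_A = 93.1468; Σ(ρt)_B = 19.023864 (in km·g cm⁻³).
e = (33.7 − 8.266) − (93.1468 − 19.023864) / 3.354 = 3.33 km.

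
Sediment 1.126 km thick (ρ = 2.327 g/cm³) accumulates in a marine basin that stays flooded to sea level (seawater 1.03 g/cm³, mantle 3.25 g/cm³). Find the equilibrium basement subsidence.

0.658 km

Submarine loading: the sediment displaces seawater, and the subsidence is in turn flooded, so s (ρ_m − ρ_w) = t (ρ_sed − ρ_w).
s = 1.126 km × (2.327 − 1.03) / (3.25 − 1.03) = 0.658 km.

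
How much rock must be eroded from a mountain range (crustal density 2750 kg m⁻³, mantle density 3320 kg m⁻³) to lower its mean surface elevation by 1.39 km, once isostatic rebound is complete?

8.1 km

Net drop Δ = e − u = e − e ρ_c/ρ_m = e (ρ_m − ρ_c)/ρ_m.
e = Δ ρ_m/(ρ_m − ρ_c) = 1.39 km × 3320/570 = 8.1 km.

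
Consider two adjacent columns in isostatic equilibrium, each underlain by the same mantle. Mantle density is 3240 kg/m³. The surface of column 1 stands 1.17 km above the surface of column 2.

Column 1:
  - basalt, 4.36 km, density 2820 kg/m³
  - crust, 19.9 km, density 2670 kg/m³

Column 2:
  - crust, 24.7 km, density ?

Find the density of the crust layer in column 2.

2860 kg/m³

Take the compensation level at the base of the deeper column (depth z_c below the surface of column 1) and equate Σ ρ_i t_i down to z_c; mantle fills any gap and the z_c terms cancel.
Column 1: 4.36×2820 + 19.9×2670 + (z_c − 24.26)×3240
Column 2: 1.17×0 + 24.7×ρ + (z_c − 1.17 − 24.7)×3240
The z_c×3240 term appears on both sides and cancels. Collect the known terms of each column as K = Σ(ρt)_known − 3240 × (depth of known layers): K_1 = 65428.2 − 3240×24.26 = −13174.2; K_2 = 0 − 3240×(1.17 + 24.7) = −83818.8.
Balance: K_1 = K_2 + 24.7×ρ, so ρ = (K_1 − K_2)/24.7 = 70644.6/24.7 = 2860 kg/m³.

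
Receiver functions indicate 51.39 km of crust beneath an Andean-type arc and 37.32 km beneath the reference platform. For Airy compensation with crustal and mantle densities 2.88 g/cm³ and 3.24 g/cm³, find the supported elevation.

1.56 km

Excess crust Δ = 51.39 km − 37.32 km = 14.07 km, split between elevation h and root r with h + r = Δ.
Airy balance ρ_c h = (ρ_m − ρ_c) r gives r = h ρ_c/(ρ_m − ρ_c), so h (1 + ρ_c/(ρ_m − ρ_c)) = Δ, i.e. h = Δ (ρ_m − ρ_c)/ρ_m.
h = 14.07 km × 0.36/3.24 = 1.56 km.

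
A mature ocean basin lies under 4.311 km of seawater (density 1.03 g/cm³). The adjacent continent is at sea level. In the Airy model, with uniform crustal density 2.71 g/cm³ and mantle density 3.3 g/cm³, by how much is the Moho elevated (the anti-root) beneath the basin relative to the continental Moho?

12.3 km

Isostatic balance requires: replacing crust with seawater at the top is compensated by replacing crust with mantle at the base: d (ρ_c − ρ_w) = a (ρ_m − ρ_c).
a = d (ρ_c − ρ_w)/(ρ_m − ρ_c) = 4.311 km × 1.68/0.59 = 12.3 km.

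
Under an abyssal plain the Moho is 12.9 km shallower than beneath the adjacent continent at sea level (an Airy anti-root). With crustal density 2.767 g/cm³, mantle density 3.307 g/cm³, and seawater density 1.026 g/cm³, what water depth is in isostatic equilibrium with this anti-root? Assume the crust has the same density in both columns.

Replacing a thickness d of crust by seawater at the top must be balanced by replacing crust with mantle at the base: d (ρ_c − ρ_w) = a (ρ_m − ρ_c).
d = a (ρ_m − ρ_c)/(ρ_c − ρ_w) = 12.9 km × 0.54/1.741 = 4 km.

4 km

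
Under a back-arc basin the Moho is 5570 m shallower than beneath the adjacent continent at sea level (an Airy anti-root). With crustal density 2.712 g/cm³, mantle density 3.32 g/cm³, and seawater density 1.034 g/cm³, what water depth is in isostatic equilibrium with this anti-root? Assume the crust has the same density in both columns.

Replacing a thickness d of crust by seawater at the top must be balanced by replacing crust with mantle at the base: d (ρ_c − ρ_w) = a (ρ_m − ρ_c).
d = a (ρ_m − ρ_c)/(ρ_c − ρ_w) = 5570 m × 0.608/1.678 = 2020 m.

2020 m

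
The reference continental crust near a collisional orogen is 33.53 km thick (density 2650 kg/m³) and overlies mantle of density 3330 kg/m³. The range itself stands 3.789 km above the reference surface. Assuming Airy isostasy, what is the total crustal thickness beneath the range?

52.1 km

Root depth r = h ρ_c / (ρ_m − ρ_c) = 3.789 km × 2650 / 680 = 14.77 km.
Total thickness = T + h + r = 33.53 km + 3.789 km + 14.77 km = 52.1 km.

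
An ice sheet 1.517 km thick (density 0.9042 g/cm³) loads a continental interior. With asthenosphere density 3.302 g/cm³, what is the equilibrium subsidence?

0.415 km

Equating mass per unit area of the two columns: the ice load ρ_ice t is balanced by mantle displaced below, ρ_m s.
s = t ρ_ice / ρ_m = 1.517 km × 0.9042/3.302 = 0.415 km.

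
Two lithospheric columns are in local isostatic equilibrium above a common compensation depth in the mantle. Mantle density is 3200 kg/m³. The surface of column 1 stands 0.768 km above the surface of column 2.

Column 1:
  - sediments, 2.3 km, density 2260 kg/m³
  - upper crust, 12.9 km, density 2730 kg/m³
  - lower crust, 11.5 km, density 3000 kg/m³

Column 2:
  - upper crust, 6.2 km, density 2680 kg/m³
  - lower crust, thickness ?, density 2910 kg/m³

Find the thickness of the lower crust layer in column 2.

16.7 km

Take the compensation level at the base of the deeper column (depth z_c below the surface of column 1) and equate Σ ρ_i t_i down to z_c; mantle fills any gap and the z_c terms cancel.
Column 1: 2.3×2260 + 12.9×2730 + 11.5×3000 + (z_c − 26.7)×3200
Column 2: 0.768×0 + 6.2×2680 + x×2910 + (z_c − 0.768 − 6.2 − x)×3200
The z_c×3200 term appears on both sides and cancels. Collect the known terms of each column as K = Σ(ρt)_known − 3200 × (depth of known layers): K_1 = 74915 − 3200×26.7 = −10525; K_2 = 16616 − 3200×(0.768 + 6.2) = −5681.6.
Balance: K_1 = K_2 − x×(3200 − 2910), so x = (K_2 − K_1)/(3200 − 2910) = 4843.4/290 = 16.7 km.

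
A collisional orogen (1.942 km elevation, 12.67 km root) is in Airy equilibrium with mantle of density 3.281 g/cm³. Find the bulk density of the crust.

2.84 g/cm³

ρ_c h = (ρ_m − ρ_c) r → ρ_c (h + r) = ρ_m r → ρ_c = ρ_m r / (h + r).
ρ_c = 3.281 × 12.67 km / (1.942 km + 12.67 km) = 2.84 g/cm³.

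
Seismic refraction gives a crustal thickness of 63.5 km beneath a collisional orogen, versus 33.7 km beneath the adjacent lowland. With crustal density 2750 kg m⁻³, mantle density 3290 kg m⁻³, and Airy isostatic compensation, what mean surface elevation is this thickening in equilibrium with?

4.89 km

Excess crust Δ = 63.5 km − 33.7 km = 29.8 km, split between elevation h and root r with h + r = Δ.
Airy balance ρ_c h = (ρ_m − ρ_c) r gives r = h ρ_c/(ρ_m − ρ_c), so h (1 + ρ_c/(ρ_m − ρ_c)) = Δ, i.e. h = Δ (ρ_m − ρ_c)/ρ_m.
h = 29.8 km × 540/3290 = 4.89 km.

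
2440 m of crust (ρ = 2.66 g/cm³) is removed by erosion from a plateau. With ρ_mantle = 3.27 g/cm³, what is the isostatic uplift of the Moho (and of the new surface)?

Unloading: uplift u = e ρ_c/ρ_m = 2440 m × 2.66/3.27 = 1980 m.

1980 m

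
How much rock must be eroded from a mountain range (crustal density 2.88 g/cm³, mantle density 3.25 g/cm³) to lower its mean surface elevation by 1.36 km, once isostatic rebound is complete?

Net drop Δ = e − u = e − e ρ_c/ρ_m = e (ρ_m − ρ_c)/ρ_m.
e = Δ ρ_m/(ρ_m − ρ_c) = 1.36 km × 3.25/0.37 = 11.9 km.

11.9 km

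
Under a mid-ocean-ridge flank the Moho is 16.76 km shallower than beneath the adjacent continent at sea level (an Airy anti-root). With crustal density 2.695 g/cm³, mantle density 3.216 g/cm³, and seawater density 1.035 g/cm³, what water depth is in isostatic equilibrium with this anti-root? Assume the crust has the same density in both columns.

Replacing a thickness d of crust by seawater at the top must be balanced by replacing crust with mantle at the base: d (ρ_c − ρ_w) = a (ρ_m − ρ_c).
d = a (ρ_m − ρ_c)/(ρ_c − ρ_w) = 16.76 km × 0.521/1.66 = 5.26 km.

5.26 km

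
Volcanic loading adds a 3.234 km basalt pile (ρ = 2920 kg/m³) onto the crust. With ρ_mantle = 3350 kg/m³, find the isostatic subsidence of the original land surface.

Subaerial loading: s = t ρ_load / ρ_m.
s = 3.234 km × 2920/3350 = 2.82 km.

2.82 km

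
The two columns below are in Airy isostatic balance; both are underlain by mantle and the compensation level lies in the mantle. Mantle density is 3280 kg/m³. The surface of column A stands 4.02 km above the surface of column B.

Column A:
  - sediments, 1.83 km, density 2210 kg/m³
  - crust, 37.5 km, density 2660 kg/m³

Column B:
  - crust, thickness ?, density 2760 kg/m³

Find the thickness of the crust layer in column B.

Take the compensation level at the base of the deeper column (depth z_c below the surface of column A) and equate Σ ρ_i t_i down to z_c; mantle fills any gap and the z_c terms cancel.
Column A: 1.83×2210 + 37.5×2660 + (z_c − 39.33)×3280
Column B: 4.02×0 + x×2760 + (z_c − 4.02 − 0 − x)×3280
The z_c×3280 term appears on both sides and cancels. Collect the known terms of each column as K = Σ(ρt)_known − 3280 × (depth of known layers): K_A = 103794.3 − 3280×39.33 = −25208.1; K_B = 0 − 3280×(4.02 + 0) = −13185.6.
Balance: K_A = K_B − x×(3280 − 2760), so x = (K_B − K_A)/(3280 − 2760) = 12022.5/520 = 23.1 km.

23.1 km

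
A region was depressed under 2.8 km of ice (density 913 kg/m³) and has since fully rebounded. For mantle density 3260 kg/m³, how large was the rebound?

Removing the load lets mantle flow back in; uplift u satisfies ρ_ice t = ρ_m u.
u = t ρ_ice/ρ_m = 2.8 km × 913/3260 = 0.784 km.

0.784 km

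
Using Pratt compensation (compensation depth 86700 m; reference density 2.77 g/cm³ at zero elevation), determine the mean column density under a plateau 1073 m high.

2.74 g/cm³

Pratt balance: ρ_ref D = ρ (D + h).
ρ = ρ_ref D/(D + h) = 2.77 × 86700 m/(86700 m + 1073 m) = 2.74 g/cm³.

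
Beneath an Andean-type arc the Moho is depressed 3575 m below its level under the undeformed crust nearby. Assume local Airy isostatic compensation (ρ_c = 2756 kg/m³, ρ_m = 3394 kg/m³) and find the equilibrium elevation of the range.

828 m

In Airy isostatic equilibrium: ρ_c h = (ρ_m − ρ_c) r.
h = r (ρ_m − ρ_c) / ρ_c = 3575 m × (3394 − 2756) / 2756 = 828 m.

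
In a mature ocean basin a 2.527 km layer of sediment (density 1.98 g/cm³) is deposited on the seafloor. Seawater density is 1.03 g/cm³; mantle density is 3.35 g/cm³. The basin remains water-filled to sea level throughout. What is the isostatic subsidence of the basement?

1.03 km

Submarine loading: the sediment displaces seawater, and the subsidence is in turn flooded, so s (ρ_m − ρ_w) = t (ρ_sed − ρ_w).
s = 2.527 km × (1.98 − 1.03) / (3.35 − 1.03) = 1.03 km.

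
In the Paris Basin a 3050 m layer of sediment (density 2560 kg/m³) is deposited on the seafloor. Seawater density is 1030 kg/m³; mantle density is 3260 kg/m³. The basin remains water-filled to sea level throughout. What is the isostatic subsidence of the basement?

Submarine loading: the sediment displaces seawater, and the subsidence is in turn flooded, so s (ρ_m − ρ_w) = t (ρ_sed − ρ_w).
s = 3050 m × (2560 − 1030) / (3260 − 1030) = 2090 m.

2090 m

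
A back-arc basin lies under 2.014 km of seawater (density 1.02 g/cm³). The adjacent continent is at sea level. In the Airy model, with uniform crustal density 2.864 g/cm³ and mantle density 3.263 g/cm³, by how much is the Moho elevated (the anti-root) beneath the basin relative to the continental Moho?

By Archimedes' principle applied to the lithosphere: replacing crust with seawater at the top is compensated by replacing crust with mantle at the base: d (ρ_c − ρ_w) = a (ρ_m − ρ_c).
a = d (ρ_c − ρ_w)/(ρ_m − ρ_c) = 2.014 km × 1.844/0.399 = 9.31 km.

9.31 km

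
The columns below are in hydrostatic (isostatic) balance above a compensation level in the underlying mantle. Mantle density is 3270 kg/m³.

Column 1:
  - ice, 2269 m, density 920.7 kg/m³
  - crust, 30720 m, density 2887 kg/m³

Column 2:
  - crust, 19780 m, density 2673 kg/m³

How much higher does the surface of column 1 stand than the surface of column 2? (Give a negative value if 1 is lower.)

For any compensation level in the mantle, the mantle terms cancel and isostasy reduces to e = (Σt_1 − Σt_2) − (Σ(ρt)_1 − Σ(ρt)_2) / ρ_m.
Σt_1 = 32989 m; Σt_2 = 19780 m; Σ(ρt)_1 = 90777708.3; Σ(ρt)_2 = 52871940 (in m·kg/m³).
e = (32989 − 19780) − (90777708.3 − 52871940) / 3270 = 1620 m.

1620 m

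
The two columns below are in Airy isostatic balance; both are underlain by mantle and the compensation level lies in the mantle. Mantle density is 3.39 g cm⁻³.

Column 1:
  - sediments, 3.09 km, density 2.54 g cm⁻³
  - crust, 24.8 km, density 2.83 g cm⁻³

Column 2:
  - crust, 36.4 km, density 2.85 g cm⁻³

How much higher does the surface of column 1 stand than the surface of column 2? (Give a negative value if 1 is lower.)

−0.927 km

For any compensation level in the mantle, the mantle terms cancel and isostasy reduces to e = (Σt_1 − Σt_2) − (Σ(ρt)_1 − Σ(ρt)_2) / ρ_m.
Σt_1 = 27.89 km; Σt_2 = 36.4 km; Σ(ρt)_1 = 78.0326; Σ(ρt)_2 = 103.74 (in km·g cm⁻³).
e = (27.89 − 36.4) − (78.0326 − 103.74) / 3.39 = −0.927 km.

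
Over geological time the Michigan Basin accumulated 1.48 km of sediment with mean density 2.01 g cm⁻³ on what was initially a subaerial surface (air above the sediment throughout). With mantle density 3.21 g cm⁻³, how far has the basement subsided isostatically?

Subaerial load: s = t ρ_sed / ρ_m = 1.48 km × 2.01/3.21 = 0.927 km.

0.927 km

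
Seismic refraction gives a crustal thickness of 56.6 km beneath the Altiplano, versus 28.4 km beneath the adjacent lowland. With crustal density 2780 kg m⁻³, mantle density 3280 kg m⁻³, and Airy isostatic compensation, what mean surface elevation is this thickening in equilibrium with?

Excess crust Δ = 56.6 km − 28.4 km = 28.2 km, split between elevation h and root r with h + r = Δ.
Airy balance ρ_c h = (ρ_m − ρ_c) r gives r = h ρ_c/(ρ_m − ρ_c), so h (1 + ρ_c/(ρ_m − ρ_c)) = Δ, i.e. h = Δ (ρ_m − ρ_c)/ρ_m.
h = 28.2 km × 500/3280 = 4.3 km.

4.3 km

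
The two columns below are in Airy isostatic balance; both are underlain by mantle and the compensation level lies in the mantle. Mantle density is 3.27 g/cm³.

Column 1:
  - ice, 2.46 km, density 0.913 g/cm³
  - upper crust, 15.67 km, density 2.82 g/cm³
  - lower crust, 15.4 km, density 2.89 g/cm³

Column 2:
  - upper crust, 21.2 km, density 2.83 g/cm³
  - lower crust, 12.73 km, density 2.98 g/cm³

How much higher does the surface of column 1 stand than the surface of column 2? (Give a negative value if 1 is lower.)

For any compensation level in the mantle, the mantle terms cancel and isostasy reduces to e = (Σt_1 − Σt_2) − (Σ(ρt)_1 − Σ(ρt)_2) / ρ_m.
Σt_1 = 33.53 km; Σt_2 = 33.93 km; Σ(ρt)_1 = 90.94138; Σ(ρt)_2 = 97.9314 (in km·g/cm³).
e = (33.53 − 33.93) − (90.94138 − 97.9314) / 3.27 = 1.74 km.

1.74 km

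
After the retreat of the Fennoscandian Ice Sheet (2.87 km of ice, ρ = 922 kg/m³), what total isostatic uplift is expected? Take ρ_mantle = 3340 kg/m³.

Removing the load lets mantle flow back in; uplift u satisfies ρ_ice t = ρ_m u.
u = t ρ_ice/ρ_m = 2.87 km × 922/3340 = 0.792 km.

0.792 km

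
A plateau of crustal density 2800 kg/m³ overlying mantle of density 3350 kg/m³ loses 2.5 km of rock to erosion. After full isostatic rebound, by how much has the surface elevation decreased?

Rebound u = e ρ_c/ρ_m = 2.5 km × 2800/3350 = 2.09 km.
Net surface drop = e − u = 2.5 km − 2.09 km = e (ρ_m − ρ_c)/ρ_m = 0.41 km.

0.41 km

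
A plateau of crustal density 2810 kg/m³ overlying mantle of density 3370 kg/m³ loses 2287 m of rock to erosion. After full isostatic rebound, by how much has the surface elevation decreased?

Rebound u = e ρ_c/ρ_m = 2287 m × 2810/3370 = 1907 m.
Net surface drop = e − u = 2287 m − 1907 m = e (ρ_m − ρ_c)/ρ_m = 380 m.

380 m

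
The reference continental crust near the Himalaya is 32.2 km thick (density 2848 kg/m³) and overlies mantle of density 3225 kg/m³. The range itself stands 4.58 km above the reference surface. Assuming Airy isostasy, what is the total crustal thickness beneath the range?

71.4 km

Root depth r = h ρ_c / (ρ_m − ρ_c) = 4.58 km × 2848 / 377 = 34.6 km.
Total thickness = T + h + r = 32.2 km + 4.58 km + 34.6 km = 71.4 km.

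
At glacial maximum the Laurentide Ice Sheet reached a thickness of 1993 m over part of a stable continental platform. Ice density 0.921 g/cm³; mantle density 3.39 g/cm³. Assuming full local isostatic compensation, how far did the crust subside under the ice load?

Equating mass per unit area of the two columns: the ice load ρ_ice t is balanced by mantle displaced below, ρ_m s.
s = t ρ_ice / ρ_m = 1993 m × 0.921/3.39 = 541 m.

541 m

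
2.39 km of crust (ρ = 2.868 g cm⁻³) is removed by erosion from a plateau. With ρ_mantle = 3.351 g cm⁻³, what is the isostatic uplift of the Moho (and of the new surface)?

2.05 km

Unloading: uplift u = e ρ_c/ρ_m = 2.39 km × 2.868/3.351 = 2.05 km.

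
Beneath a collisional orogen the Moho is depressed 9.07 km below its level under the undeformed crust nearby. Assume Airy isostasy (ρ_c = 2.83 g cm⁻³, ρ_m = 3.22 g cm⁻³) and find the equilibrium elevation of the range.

In Airy isostatic equilibrium: ρ_c h = (ρ_m − ρ_c) r.
h = r (ρ_m − ρ_c) / ρ_c = 9.07 km × (3.22 − 2.83) / 2.83 = 1.25 km.

1.25 km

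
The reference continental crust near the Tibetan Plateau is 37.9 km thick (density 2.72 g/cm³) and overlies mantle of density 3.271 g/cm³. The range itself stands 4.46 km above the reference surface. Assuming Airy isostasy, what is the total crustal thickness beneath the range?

64.4 km

Root depth r = h ρ_c / (ρ_m − ρ_c) = 4.46 km × 2.72 / 0.551 = 22.02 km.
Total thickness = T + h + r = 37.9 km + 4.46 km + 22.02 km = 64.4 km.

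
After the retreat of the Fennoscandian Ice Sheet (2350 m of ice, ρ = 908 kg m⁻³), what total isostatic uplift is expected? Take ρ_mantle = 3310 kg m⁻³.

645 m

Removing the load lets mantle flow back in; uplift u satisfies ρ_ice t = ρ_m u.
u = t ρ_ice/ρ_m = 2350 m × 908/3310 = 645 m.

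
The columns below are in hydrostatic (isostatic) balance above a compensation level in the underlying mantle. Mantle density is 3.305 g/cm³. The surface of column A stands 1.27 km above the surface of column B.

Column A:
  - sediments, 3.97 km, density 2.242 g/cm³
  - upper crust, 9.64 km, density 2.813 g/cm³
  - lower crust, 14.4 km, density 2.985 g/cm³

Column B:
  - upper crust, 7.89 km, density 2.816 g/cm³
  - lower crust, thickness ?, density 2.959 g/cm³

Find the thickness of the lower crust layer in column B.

15.9 km

Take the compensation level at the base of the deeper column (depth z_c below the surface of column A) and equate Σ ρ_i t_i down to z_c; mantle fills any gap and the z_c terms cancel.
Column A: 3.97×2.242 + 9.64×2.813 + 14.4×2.985 + (z_c − 28.01)×3.305
Column B: 1.27×0 + 7.89×2.816 + x×2.959 + (z_c − 1.27 − 7.89 − x)×3.305
The z_c×3.305 term appears on both sides and cancels. Collect the known terms of each column as K = Σ(ρt)_known − 3.305 × (depth of known layers): K_A = 79.00206 − 3.305×28.01 = −13.57099; K_B = 22.21824 − 3.305×(1.27 + 7.89) = −8.05556.
Balance: K_A = K_B − x×(3.305 − 2.959), so x = (K_B − K_A)/(3.305 − 2.959) = 5.51543/0.346 = 15.9 km.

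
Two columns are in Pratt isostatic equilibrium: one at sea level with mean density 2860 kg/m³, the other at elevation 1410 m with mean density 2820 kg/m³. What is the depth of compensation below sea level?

ρ_ref D = ρ (D + h) → D (ρ_ref − ρ) = ρ h.
D = ρ h/(ρ_ref − ρ) = 2820 × 1410 m/(2860 − 2820) = 99400 m.

99400 m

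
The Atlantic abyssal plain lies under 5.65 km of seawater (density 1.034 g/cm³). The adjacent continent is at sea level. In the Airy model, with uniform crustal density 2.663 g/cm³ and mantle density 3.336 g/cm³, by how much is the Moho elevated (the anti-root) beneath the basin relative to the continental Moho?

13.7 km

By Archimedes' principle applied to the lithosphere: replacing crust with seawater at the top is compensated by replacing crust with mantle at the base: d (ρ_c − ρ_w) = a (ρ_m − ρ_c).
a = d (ρ_c − ρ_w)/(ρ_m − ρ_c) = 5.65 km × 1.629/0.673 = 13.7 km.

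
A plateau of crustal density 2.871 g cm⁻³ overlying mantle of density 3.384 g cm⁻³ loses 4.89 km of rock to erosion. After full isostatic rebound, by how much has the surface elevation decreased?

Rebound u = e ρ_c/ρ_m = 4.89 km × 2.871/3.384 = 4.149 km.
Net surface drop = e − u = 4.89 km − 4.149 km = e (ρ_m − ρ_c)/ρ_m = 0.741 km.

0.741 km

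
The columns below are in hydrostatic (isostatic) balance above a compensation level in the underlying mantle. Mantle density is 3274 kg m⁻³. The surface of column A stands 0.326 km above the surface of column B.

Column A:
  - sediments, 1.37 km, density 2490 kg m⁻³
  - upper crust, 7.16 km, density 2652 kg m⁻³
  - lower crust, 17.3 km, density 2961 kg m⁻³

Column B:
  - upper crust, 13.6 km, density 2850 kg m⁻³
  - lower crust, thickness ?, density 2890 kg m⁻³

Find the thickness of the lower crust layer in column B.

10.7 km

Take the compensation level at the base of the deeper column (depth z_c below the surface of column A) and equate Σ ρ_i t_i down to z_c; mantle fills any gap and the z_c terms cancel.
Column A: 1.37×2490 + 7.16×2652 + 17.3×2961 + (z_c − 25.83)×3274
Column B: 0.326×0 + 13.6×2850 + x×2890 + (z_c − 0.326 − 13.6 − x)×3274
The z_c×3274 term appears on both sides and cancels. Collect the known terms of each column as K = Σ(ρt)_known − 3274 × (depth of known layers): K_A = 73624.92 − 3274×25.83 = −10942.5; K_B = 38760 − 3274×(0.326 + 13.6) = −6833.724.
Balance: K_A = K_B − x×(3274 − 2890), so x = (K_B − K_A)/(3274 − 2890) = 4108.78/384 = 10.7 km.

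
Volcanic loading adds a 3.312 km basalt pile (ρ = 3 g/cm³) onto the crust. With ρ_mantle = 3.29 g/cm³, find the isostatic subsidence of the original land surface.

Subaerial loading: s = t ρ_load / ρ_m.
s = 3.312 km × 3/3.29 = 3.02 km.

3.02 km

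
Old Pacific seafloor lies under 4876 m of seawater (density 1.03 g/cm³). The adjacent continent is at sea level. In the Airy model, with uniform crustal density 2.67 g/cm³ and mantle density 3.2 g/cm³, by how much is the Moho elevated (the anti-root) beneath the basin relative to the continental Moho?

Equating mass per unit area of the two columns: replacing crust with seawater at the top is compensated by replacing crust with mantle at the base: d (ρ_c − ρ_w) = a (ρ_m − ρ_c).
a = d (ρ_c − ρ_w)/(ρ_m − ρ_c) = 4876 m × 1.64/0.53 = 15100 m.

15100 m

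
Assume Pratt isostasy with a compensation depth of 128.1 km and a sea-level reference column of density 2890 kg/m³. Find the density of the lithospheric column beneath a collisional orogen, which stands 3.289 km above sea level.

2820 kg/m³

Pratt balance: ρ_ref D = ρ (D + h).
ρ = ρ_ref D/(D + h) = 2890 × 128.1 km/(128.1 km + 3.289 km) = 2820 kg/m³.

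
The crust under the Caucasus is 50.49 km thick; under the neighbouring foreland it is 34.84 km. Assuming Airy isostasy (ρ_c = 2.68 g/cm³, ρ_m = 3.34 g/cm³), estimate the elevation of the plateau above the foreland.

Excess crust Δ = 50.49 km − 34.84 km = 15.65 km, split between elevation h and root r with h + r = Δ.
Airy balance ρ_c h = (ρ_m − ρ_c) r gives r = h ρ_c/(ρ_m − ρ_c), so h (1 + ρ_c/(ρ_m − ρ_c)) = Δ, i.e. h = Δ (ρ_m − ρ_c)/ρ_m.
h = 15.65 km × 0.66/3.34 = 3.09 km.

3.09 km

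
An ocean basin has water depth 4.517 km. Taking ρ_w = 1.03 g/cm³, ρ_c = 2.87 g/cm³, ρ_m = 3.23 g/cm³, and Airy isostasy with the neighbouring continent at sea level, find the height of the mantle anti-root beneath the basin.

23.1 km

Equating mass per unit area of the two columns: replacing crust with seawater at the top is compensated by replacing crust with mantle at the base: d (ρ_c − ρ_w) = a (ρ_m − ρ_c).
a = d (ρ_c − ρ_w)/(ρ_m − ρ_c) = 4.517 km × 1.84/0.36 = 23.1 km.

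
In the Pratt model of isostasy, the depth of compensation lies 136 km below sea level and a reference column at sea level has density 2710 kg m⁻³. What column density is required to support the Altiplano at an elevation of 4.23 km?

2630 kg m⁻³

Pratt balance: ρ_ref D = ρ (D + h).
ρ = ρ_ref D/(D + h) = 2710 × 136 km/(136 km + 4.23 km) = 2630 kg m⁻³.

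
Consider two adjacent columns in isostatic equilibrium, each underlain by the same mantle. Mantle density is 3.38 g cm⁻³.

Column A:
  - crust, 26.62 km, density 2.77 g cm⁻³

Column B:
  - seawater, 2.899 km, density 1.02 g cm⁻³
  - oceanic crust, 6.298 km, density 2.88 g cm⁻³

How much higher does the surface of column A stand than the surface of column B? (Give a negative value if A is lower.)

1.85 km

For any compensation level in the mantle, the mantle terms cancel and isostasy reduces to e = (Σt_A − Σt_B) − (Σ(ρt)_A − Σ(ρt)_B) / ρ_m.
Σt_A = 26.62 km; Σt_B = 9.197 km; Σ(ρt)_A = 73.7374; Σ(ρt)_B = 21.09522 (in km·g cm⁻³).
e = (26.62 − 9.197) − (73.7374 − 21.09522) / 3.38 = 1.85 km.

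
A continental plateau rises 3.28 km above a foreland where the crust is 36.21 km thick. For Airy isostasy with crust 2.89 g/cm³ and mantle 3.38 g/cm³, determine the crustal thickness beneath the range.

58.8 km

Root depth r = h ρ_c / (ρ_m − ρ_c) = 3.28 km × 2.89 / 0.49 = 19.35 km.
Total thickness = T + h + r = 36.21 km + 3.28 km + 19.35 km = 58.8 km.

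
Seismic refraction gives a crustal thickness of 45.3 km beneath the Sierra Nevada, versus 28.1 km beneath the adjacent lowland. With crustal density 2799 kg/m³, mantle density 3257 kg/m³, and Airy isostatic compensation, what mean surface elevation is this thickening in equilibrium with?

Excess crust Δ = 45.3 km − 28.1 km = 17.2 km, split between elevation h and root r with h + r = Δ.
Airy balance ρ_c h = (ρ_m − ρ_c) r gives r = h ρ_c/(ρ_m − ρ_c), so h (1 + ρ_c/(ρ_m − ρ_c)) = Δ, i.e. h = Δ (ρ_m − ρ_c)/ρ_m.
h = 17.2 km × 458/3257 = 2.42 km.

2.42 km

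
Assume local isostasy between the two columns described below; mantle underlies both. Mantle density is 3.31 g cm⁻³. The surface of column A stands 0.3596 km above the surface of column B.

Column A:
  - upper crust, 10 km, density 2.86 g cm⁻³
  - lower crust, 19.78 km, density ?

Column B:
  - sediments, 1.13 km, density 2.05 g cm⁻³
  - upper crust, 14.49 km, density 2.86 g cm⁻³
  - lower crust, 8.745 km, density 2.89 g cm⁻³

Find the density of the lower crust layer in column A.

Take the compensation level at the base of the deeper column (depth z_c below the surface of column A) and equate Σ ρ_i t_i down to z_c; mantle fills any gap and the z_c terms cancel.
Column A: 10×2.86 + 19.78×ρ + (z_c − 29.78)×3.31
Column B: 0.3596×0 + 1.13×2.05 + 14.49×2.86 + 8.745×2.89 + (z_c − 0.3596 − 24.365)×3.31
The z_c×3.31 term appears on both sides and cancels. Collect the known terms of each column as K = Σ(ρt)_known − 3.31 × (depth of known layers): K_A = 28.6 − 3.31×29.78 = −69.9718; K_B = 69.03095 − 3.31×(0.3596 + 24.365) = −12.807476.
Balance: K_A + 19.78×ρ = K_B, so ρ = (K_B − K_A)/19.78 = 57.1643/19.78 = 2.89 g cm⁻³.

2.89 g cm⁻³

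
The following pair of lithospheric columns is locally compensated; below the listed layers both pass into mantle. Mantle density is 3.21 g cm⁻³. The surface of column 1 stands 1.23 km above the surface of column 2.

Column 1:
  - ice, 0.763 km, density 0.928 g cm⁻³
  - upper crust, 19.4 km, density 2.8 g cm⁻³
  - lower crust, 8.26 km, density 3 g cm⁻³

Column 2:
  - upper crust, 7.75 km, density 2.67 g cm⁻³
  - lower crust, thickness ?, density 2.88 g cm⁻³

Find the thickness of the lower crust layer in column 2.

9.99 km

Take the compensation level at the base of the deeper column (depth z_c below the surface of column 1) and equate Σ ρ_i t_i down to z_c; mantle fills any gap and the z_c terms cancel.
Column 1: 0.763×0.928 + 19.4×2.8 + 8.26×3 + (z_c − 28.423)×3.21
Column 2: 1.23×0 + 7.75×2.67 + x×2.88 + (z_c − 1.23 − 7.75 − x)×3.21
The z_c×3.21 term appears on both sides and cancels. Collect the known terms of each column as K = Σ(ρt)_known − 3.21 × (depth of known layers): K_1 = 79.808064 − 3.21×28.423 = −11.429766; K_2 = 20.6925 − 3.21×(1.23 + 7.75) = −8.1333.
Balance: K_1 = K_2 − x×(3.21 − 2.88), so x = (K_2 − K_1)/(3.21 − 2.88) = 3.29647/0.33 = 9.99 km.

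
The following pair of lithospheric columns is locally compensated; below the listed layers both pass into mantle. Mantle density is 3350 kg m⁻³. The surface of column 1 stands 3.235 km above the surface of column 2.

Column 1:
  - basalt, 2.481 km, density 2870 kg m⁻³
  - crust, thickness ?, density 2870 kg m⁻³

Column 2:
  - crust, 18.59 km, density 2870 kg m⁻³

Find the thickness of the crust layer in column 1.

Take the compensation level at the base of the deeper column (depth z_c below the surface of column 1) and equate Σ ρ_i t_i down to z_c; mantle fills any gap and the z_c terms cancel.
Column 1: 2.481×2870 + x×2870 + (z_c − 2.481 − x)×3350
Column 2: 3.235×0 + 18.59×2870 + (z_c − 3.235 − 18.59)×3350
The z_c×3350 term appears on both sides and cancels. Collect the known terms of each column as K = Σ(ρt)_known − 3350 × (depth of known layers): K_1 = 7120.47 − 3350×2.481 = −1190.88; K_2 = 53353.3 − 3350×(3.235 + 18.59) = −19760.45.
Balance: K_1 − x×(3350 − 2870) = K_2, so x = (K_1 − K_2)/(3350 − 2870) = 18569.6/480 = 38.7 km.

38.7 km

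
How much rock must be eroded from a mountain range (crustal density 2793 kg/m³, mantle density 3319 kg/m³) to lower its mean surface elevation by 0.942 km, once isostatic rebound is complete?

Net drop Δ = e − u = e − e ρ_c/ρ_m = e (ρ_m − ρ_c)/ρ_m.
e = Δ ρ_m/(ρ_m − ρ_c) = 0.942 km × 3319/526 = 5.94 km.

5.94 km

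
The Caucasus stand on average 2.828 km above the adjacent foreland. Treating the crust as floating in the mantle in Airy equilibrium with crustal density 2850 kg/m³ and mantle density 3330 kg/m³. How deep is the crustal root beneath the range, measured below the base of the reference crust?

By Archimedes' principle applied to the lithosphere: the weight of the topography is balanced by the buoyancy of the root, ρ_c h = (ρ_m − ρ_c) r.
r = h · ρ_c / (ρ_m − ρ_c) = 2.828 km × 2850 / (3330 − 2850) = 16.8 km.

16.8 km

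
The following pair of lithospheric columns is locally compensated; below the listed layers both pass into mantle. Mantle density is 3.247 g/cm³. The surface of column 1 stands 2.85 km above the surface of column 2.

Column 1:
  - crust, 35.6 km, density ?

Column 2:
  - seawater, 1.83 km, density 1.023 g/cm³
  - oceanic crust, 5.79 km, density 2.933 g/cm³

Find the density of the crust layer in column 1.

2.82 g/cm³

Take the compensation level at the base of the deeper column (depth z_c below the surface of column 1) and equate Σ ρ_i t_i down to z_c; mantle fills any gap and the z_c terms cancel.
Column 1: 35.6×ρ + (z_c − 35.6)×3.247
Column 2: 2.85×0 + 1.83×1.023 + 5.79×2.933 + (z_c − 2.85 − 7.62)×3.247
The z_c×3.247 term appears on both sides and cancels. Collect the known terms of each column as K = Σ(ρt)_known − 3.247 × (depth of known layers): K_1 = 0 − 3.247×35.6 = −115.5932; K_2 = 18.85416 − 3.247×(2.85 + 7.62) = −15.14193.
Balance: K_1 + 35.6×ρ = K_2, so ρ = (K_2 − K_1)/35.6 = 100.451/35.6 = 2.82 g/cm³.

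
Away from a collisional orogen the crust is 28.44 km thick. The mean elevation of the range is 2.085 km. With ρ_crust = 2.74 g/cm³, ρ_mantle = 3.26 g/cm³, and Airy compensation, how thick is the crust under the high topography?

41.5 km

Root depth r = h ρ_c / (ρ_m − ρ_c) = 2.085 km × 2.74 / 0.52 = 10.99 km.
Total thickness = T + h + r = 28.44 km + 2.085 km + 10.99 km = 41.5 km.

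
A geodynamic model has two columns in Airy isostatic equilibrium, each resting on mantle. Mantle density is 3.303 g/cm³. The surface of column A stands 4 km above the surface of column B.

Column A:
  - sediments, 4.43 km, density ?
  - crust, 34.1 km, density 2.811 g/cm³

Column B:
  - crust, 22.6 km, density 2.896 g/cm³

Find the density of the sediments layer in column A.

Take the compensation level at the base of the deeper column (depth z_c below the surface of column A) and equate Σ ρ_i t_i down to z_c; mantle fills any gap and the z_c terms cancel.
Column A: 4.43×ρ + 34.1×2.811 + (z_c − 38.53)×3.303
Column B: 4×0 + 22.6×2.896 + (z_c − 4 − 22.6)×3.303
The z_c×3.303 term appears on both sides and cancels. Collect the known terms of each column as K = Σ(ρt)_known − 3.303 × (depth of known layers): K_A = 95.8551 − 3.303×38.53 = −31.40949; K_B = 65.4496 − 3.303×(4 + 22.6) = −22.4102.
Balance: K_A + 4.43×ρ = K_B, so ρ = (K_B − K_A)/4.43 = 8.99929/4.43 = 2.03 g/cm³.

2.03 g/cm³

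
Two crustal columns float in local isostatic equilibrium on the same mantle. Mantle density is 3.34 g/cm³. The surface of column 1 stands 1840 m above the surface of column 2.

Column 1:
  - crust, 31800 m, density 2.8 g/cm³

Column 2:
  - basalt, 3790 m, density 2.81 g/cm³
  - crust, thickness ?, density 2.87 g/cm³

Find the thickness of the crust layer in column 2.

Take the compensation level at the base of the deeper column (depth z_c below the surface of column 1) and equate Σ ρ_i t_i down to z_c; mantle fills any gap and the z_c terms cancel.
Column 1: 31800×2.8 + (z_c − 31800)×3.34
Column 2: 1840×0 + 3790×2.81 + x×2.87 + (z_c − 1840 − 3790 − x)×3.34
The z_c×3.34 term appears on both sides and cancels. Collect the known terms of each column as K = Σ(ρt)_known − 3.34 × (depth of known layers): K_1 = 89040 − 3.34×31800 = −17172; K_2 = 10649.9 − 3.34×(1840 + 3790) = −8154.3.
Balance: K_1 = K_2 − x×(3.34 − 2.87), so x = (K_2 − K_1)/(3.34 − 2.87) = 9017.7/0.47 = 19200 m.

19200 m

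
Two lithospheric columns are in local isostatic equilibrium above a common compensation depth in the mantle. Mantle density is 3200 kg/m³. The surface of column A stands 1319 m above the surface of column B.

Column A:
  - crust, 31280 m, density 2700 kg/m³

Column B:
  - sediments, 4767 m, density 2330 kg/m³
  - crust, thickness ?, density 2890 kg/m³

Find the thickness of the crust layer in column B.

Take the compensation level at the base of the deeper column (depth z_c below the surface of column A) and equate Σ ρ_i t_i down to z_c; mantle fills any gap and the z_c terms cancel.
Column A: 31280×2700 + (z_c − 31280)×3200
Column B: 1319×0 + 4767×2330 + x×2890 + (z_c − 1319 − 4767 − x)×3200
The z_c×3200 term appears on both sides and cancels. Collect the known terms of each column as K = Σ(ρt)_known − 3200 × (depth of known layers): K_A = 84456000 − 3200×31280 = −15640000; K_B = 11107110 − 3200×(1319 + 4767) = −8368090.
Balance: K_A = K_B − x×(3200 − 2890), so x = (K_B − K_A)/(3200 − 2890) = 7271910/310 = 23500 m.

23500 m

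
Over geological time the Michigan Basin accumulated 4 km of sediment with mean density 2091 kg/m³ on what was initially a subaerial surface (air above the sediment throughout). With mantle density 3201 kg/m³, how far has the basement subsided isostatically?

Subaerial load: s = t ρ_sed / ρ_m = 4 km × 2091/3201 = 2.61 km.

2.61 km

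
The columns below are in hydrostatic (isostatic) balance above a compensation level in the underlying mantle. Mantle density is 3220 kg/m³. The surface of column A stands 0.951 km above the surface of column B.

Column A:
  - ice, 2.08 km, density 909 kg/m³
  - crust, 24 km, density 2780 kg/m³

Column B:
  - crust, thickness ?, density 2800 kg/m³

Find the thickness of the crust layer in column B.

Take the compensation level at the base of the deeper column (depth z_c below the surface of column A) and equate Σ ρ_i t_i down to z_c; mantle fills any gap and the z_c terms cancel.
Column A: 2.08×909 + 24×2780 + (z_c − 26.08)×3220
Column B: 0.951×0 + x×2800 + (z_c − 0.951 − 0 − x)×3220
The z_c×3220 term appears on both sides and cancels. Collect the known terms of each column as K = Σ(ρt)_known − 3220 × (depth of known layers): K_A = 68610.72 − 3220×26.08 = −15366.88; K_B = 0 − 3220×(0.951 + 0) = −3062.22.
Balance: K_A = K_B − x×(3220 − 2800), so x = (K_B − K_A)/(3220 − 2800) = 12304.7/420 = 29.3 km.

29.3 km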